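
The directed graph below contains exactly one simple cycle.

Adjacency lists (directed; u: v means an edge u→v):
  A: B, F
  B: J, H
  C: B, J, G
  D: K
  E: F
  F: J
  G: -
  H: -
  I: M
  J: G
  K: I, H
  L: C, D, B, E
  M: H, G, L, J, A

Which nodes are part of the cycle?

DFS with gray/black marking from M:
M gray
  H gray
  H black
  G gray
  G black
  L gray
    C gray
      B gray
        J gray
          J→G: G black — skip
        J black
        B→H: H black — skip
      B black
      C→J: J black — skip
      C→G: G black — skip
    C black
    D gray
      K gray
        I gray
          I→M: M is gray → back edge
Back edge closes the cycle M → L → D → K → I → M; its vertices are {D, I, K, L, M}.

D, I, K, L, M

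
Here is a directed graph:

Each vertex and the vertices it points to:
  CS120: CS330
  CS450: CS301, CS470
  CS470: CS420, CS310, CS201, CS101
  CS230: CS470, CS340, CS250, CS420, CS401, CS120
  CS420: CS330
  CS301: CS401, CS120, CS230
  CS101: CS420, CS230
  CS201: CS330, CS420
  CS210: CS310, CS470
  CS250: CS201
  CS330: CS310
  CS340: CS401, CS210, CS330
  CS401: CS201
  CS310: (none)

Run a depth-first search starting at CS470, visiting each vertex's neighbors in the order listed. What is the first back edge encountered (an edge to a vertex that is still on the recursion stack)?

DFS from CS470 (visiting each vertex's neighbors in the order listed); mark gray on enter, black on exit:
CS470 gray
  CS420 gray
    CS330 gray
      CS310 gray
      CS310 black
    CS330 black
  CS420 black
  CS470→CS310: CS310 black — skip
  CS201 gray
    CS201→CS330: CS330 black — skip
    CS201→CS420: CS420 black — skip
  CS201 black
  CS101 gray
    CS101→CS420: CS420 black — skip
    CS230 gray
      CS230→CS470: CS470 is gray → back edge
First back edge: CS230 → CS470.

CS230→CS470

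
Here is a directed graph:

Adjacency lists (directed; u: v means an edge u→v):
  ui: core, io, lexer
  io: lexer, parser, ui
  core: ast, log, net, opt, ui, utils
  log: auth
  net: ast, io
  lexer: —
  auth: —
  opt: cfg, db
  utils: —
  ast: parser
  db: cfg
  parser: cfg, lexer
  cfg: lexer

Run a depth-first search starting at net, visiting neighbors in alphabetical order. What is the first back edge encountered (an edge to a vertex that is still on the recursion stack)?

DFS from net (visiting neighbors in alphabetical order); mark gray on enter, black on exit:
net gray
  ast gray
    parser gray
      cfg gray
        lexer gray
        lexer black
      cfg black
      parser→lexer: lexer black — skip
    parser black
  ast black
  io gray
    io→lexer: lexer black — skip
    io→parser: parser black — skip
    ui gray
      core gray
        core→ast: ast black — skip
        log gray
          auth gray
          auth black
        log black
        core→net: net is gray → back edge
First back edge: core → net.

core→net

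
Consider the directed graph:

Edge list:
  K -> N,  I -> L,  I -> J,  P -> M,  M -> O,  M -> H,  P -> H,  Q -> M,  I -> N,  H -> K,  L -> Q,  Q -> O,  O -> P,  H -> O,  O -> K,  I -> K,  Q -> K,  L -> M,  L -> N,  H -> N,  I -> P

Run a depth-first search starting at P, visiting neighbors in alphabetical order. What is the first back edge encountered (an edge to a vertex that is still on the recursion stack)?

DFS from P (visiting neighbors in alphabetical order); mark gray on enter, black on exit:
P gray
  H gray
    K gray
      N gray
      N black
    K black
    H→N: N black — skip
    O gray
      O→K: K black — skip
      O→P: P is gray → back edge
First back edge: O → P.

O->P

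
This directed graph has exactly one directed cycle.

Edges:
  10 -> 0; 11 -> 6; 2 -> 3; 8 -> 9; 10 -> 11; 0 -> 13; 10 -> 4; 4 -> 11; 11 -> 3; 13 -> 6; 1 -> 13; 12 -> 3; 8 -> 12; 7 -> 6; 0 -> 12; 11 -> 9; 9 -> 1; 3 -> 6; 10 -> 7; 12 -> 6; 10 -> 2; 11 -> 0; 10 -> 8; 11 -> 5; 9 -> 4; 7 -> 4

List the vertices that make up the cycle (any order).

4, 9, 11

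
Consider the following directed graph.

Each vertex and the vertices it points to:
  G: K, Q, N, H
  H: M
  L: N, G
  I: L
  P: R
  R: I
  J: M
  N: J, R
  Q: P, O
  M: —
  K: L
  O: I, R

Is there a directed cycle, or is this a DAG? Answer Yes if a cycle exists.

Yes

DFS with white/gray/black marking, starting from P:
P gray
  R gray
    I gray
      L gray
        N gray
          J gray
            M gray
            M black
          J black
          N→R: R is gray → back edge
Back edge found, so a cycle exists: R → I → L → N → R.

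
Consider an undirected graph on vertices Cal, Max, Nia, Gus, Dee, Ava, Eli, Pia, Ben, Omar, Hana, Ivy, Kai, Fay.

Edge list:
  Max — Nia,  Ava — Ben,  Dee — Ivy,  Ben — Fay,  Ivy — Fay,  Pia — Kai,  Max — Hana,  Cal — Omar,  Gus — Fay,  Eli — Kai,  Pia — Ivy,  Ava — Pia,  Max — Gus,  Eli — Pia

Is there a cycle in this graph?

Yes

DFS, tracking each vertex's parent; an edge to a visited non-parent vertex closes a cycle.
Start from Kai:
visit Kai (parent –)
  visit Eli (parent Kai)
    Eli–Kai: parent, skip
    visit Pia (parent Eli)
      visit Ivy (parent Pia)
        visit Dee (parent Ivy)
          Dee–Ivy: parent, skip
        Ivy–Pia: parent, skip
        visit Fay (parent Ivy)
          visit Ben (parent Fay)
            Ben–Fay: parent, skip
            visit Ava (parent Ben)
              Ava–Pia: Pia visited and ≠ parent → cycle
Cycle: Pia – Ivy – Fay – Ben – Ava – Pia.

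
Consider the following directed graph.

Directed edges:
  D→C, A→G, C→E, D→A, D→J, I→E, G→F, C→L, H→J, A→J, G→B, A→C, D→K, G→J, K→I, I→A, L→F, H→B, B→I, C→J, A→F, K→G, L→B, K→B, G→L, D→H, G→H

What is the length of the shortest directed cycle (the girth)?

For each vertex v, BFS finds the shortest path from v back to v.
The shortest such closed walk is A → G → B → I → A, length 4.

4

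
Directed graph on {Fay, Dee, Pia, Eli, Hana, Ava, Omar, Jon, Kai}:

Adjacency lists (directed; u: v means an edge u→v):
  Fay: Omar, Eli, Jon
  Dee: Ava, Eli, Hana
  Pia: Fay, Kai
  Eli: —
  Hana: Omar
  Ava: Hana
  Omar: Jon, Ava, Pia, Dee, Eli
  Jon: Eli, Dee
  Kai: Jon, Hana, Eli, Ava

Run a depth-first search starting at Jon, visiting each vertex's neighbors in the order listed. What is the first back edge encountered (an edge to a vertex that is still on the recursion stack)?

Omar→Jon

DFS from Jon (visiting each vertex's neighbors in the order listed); mark gray on enter, black on exit:
Jon gray
  Eli gray
  Eli black
  Dee gray
    Ava gray
      Hana gray
        Omar gray
          Omar→Jon: Jon is gray → back edge
First back edge: Omar → Jon.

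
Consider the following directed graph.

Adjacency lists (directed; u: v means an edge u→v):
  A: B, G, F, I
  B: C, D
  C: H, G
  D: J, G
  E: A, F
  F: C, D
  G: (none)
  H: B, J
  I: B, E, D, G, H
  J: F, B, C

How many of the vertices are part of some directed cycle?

A vertex is on a directed cycle iff it belongs to a strongly connected component of size ≥ 2 (or has a self-loop).
The vertices on cycles are {A, B, C, D, E, F, H, I, J} — 9 in total.

9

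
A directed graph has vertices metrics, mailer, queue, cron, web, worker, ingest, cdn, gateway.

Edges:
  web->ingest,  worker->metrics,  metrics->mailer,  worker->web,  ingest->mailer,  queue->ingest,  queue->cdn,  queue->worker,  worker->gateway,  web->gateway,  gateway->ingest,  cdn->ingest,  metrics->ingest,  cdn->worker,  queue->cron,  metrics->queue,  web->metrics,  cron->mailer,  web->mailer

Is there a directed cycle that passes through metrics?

metrics is on a cycle iff metrics can reach itself via ≥1 edge.
metrics → queue → worker → metrics — yes.

Yes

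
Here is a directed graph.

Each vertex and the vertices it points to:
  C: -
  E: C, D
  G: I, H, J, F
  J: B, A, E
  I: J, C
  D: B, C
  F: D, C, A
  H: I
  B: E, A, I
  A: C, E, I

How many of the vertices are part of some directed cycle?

6

A vertex is on a directed cycle iff it belongs to a strongly connected component of size ≥ 2 (or has a self-loop).
The vertices on cycles are {A, B, D, E, I, J} — 6 in total.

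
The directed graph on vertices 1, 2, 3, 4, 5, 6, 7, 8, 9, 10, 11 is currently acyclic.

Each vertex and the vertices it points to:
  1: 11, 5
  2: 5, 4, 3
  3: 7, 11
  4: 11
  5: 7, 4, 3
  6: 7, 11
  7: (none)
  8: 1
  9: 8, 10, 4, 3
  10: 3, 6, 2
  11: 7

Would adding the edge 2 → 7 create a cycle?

Adding 2→7 creates a cycle iff 7 can already reach 2.
Explore from 7: no path reaches 2. The graph stays acyclic.

No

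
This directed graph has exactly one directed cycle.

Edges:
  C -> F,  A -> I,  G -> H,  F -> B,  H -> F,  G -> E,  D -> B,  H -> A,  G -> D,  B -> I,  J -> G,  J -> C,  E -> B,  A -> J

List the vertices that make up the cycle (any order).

DFS with gray/black marking from J:
J gray
  G gray
    H gray
      A gray
        A→J: J is gray → back edge
Back edge closes the cycle J → G → H → A → J; its vertices are {A, G, H, J}.

A, G, H, J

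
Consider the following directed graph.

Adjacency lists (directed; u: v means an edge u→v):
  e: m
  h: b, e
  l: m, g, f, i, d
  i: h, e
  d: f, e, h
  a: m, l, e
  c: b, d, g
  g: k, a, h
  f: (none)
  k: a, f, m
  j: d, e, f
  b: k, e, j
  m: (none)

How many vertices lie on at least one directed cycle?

9

A vertex is on a directed cycle iff it belongs to a strongly connected component of size ≥ 2 (or has a self-loop).
The vertices on cycles are {a, b, d, g, h, i, j, k, l} — 9 in total.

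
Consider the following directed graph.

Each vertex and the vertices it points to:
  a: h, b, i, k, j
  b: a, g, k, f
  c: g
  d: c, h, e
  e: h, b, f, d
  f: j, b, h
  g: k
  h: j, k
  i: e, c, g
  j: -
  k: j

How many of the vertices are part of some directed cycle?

6

A vertex is on a directed cycle iff it belongs to a strongly connected component of size ≥ 2 (or has a self-loop).
The vertices on cycles are {a, b, d, e, f, i} — 6 in total.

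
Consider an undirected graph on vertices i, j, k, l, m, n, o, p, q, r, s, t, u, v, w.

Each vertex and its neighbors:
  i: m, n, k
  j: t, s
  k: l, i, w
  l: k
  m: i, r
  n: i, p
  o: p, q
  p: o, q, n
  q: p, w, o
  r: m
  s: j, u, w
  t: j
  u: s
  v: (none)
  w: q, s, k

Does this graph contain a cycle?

Yes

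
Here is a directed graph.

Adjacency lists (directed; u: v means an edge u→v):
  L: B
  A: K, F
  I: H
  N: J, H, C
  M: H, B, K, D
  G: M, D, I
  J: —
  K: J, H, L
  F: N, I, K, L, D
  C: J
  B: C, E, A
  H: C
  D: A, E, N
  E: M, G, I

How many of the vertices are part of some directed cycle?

9

A vertex is on a directed cycle iff it belongs to a strongly connected component of size ≥ 2 (or has a self-loop).
The vertices on cycles are {A, B, D, E, F, G, K, L, M} — 9 in total.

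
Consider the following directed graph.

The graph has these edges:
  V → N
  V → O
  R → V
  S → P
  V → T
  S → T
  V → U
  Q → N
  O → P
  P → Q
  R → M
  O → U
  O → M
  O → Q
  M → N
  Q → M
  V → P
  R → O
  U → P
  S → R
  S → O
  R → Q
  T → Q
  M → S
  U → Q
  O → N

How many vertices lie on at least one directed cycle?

9

A vertex is on a directed cycle iff it belongs to a strongly connected component of size ≥ 2 (or has a self-loop).
The vertices on cycles are {M, O, P, Q, R, S, T, U, V} — 9 in total.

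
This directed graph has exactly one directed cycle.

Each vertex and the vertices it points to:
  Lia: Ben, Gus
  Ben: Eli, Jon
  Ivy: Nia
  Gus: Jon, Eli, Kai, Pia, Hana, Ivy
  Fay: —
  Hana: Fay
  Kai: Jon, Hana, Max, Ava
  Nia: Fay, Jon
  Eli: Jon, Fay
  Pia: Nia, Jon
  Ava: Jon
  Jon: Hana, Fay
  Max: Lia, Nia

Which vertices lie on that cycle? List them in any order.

Gus, Kai, Lia, Max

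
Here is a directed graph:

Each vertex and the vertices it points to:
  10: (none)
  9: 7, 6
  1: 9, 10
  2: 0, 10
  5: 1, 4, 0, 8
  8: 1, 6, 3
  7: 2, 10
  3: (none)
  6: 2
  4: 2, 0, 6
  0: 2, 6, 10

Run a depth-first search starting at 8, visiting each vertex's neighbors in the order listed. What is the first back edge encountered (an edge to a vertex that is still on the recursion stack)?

0→2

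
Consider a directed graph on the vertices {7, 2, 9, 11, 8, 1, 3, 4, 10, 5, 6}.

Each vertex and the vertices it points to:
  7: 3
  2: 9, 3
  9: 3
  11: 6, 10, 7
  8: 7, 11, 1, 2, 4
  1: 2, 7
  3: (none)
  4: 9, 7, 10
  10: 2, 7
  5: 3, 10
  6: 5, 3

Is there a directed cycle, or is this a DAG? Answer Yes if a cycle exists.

No

DFS with white/gray/black marking, starting from 4:
4 gray
  9 gray
    3 gray
    3 black
  9 black
  7 gray
    7→3: 3 black — skip
  7 black
  10 gray
    2 gray
      2→9: 9 black — skip
      2→3: 3 black — skip
    2 black
    10→7: 7 black — skip
  10 black
4 black
11 gray
  6 gray
    5 gray
      5→3: 3 black — skip
      5→10: 10 black — skip
    5 black
    6→3: 3 black — skip
  6 black
  11→10: 10 black — skip
  11→7: 7 black — skip
11 black
8 gray
  8→7: 7 black — skip
  8→11: 11 black — skip
  1 gray
    1→2: 2 black — skip
    1→7: 7 black — skip
  1 black
  8→2: 2 black — skip
  8→4: 4 black — skip
8 black
Every edge goes to a white or black vertex — no back edge, so the graph is acyclic.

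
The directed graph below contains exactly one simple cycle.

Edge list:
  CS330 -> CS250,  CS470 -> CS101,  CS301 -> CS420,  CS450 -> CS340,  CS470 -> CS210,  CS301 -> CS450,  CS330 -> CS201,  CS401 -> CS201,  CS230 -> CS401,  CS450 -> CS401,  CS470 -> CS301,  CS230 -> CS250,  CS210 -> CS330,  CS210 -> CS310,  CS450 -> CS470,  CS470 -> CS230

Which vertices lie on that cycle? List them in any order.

CS301, CS450, CS470

DFS with gray/black marking from CS450:
CS450 gray
  CS470 gray
    CS230 gray
      CS401 gray
        CS201 gray
        CS201 black
      CS401 black
      CS250 gray
      CS250 black
    CS230 black
    CS301 gray
      CS301→CS450: CS450 is gray → back edge
Back edge closes the cycle CS450 → CS470 → CS301 → CS450; its vertices are {CS301, CS450, CS470}.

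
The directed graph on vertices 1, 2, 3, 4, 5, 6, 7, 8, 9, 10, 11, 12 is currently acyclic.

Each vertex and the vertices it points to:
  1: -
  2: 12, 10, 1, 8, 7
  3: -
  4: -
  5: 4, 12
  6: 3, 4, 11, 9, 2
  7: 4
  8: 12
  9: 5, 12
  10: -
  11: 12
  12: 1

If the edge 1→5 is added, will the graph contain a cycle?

Yes

Adding 1→5 creates a cycle iff 5 can already reach 1.
Path from 5: 5 → 12 → 1.
So 5 → … → 1 → 5 is a cycle.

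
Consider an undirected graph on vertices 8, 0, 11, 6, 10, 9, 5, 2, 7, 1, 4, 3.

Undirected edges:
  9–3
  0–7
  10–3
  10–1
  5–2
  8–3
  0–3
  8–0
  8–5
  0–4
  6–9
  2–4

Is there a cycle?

DFS, tracking each vertex's parent; an edge to a visited non-parent vertex closes a cycle.
Start from 7:
visit 7 (parent –)
  visit 0 (parent 7)
    visit 4 (parent 0)
      visit 2 (parent 4)
        2–4: parent, skip
        visit 5 (parent 2)
          visit 8 (parent 5)
            visit 3 (parent 8)
              visit 10 (parent 3)
                visit 1 (parent 10)
                  1–10: parent, skip
                10–3: parent, skip
              3–0: 0 visited and ≠ parent → cycle
Cycle: 0 – 4 – 2 – 5 – 8 – 3 – 0.

Yes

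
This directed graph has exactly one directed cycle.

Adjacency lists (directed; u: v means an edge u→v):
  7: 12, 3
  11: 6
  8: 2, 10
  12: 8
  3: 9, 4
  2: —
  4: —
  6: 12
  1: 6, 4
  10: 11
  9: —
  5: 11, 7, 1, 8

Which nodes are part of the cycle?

6, 8, 10, 11, 12

DFS with gray/black marking from 8:
8 gray
  2 gray
  2 black
  10 gray
    11 gray
      6 gray
        12 gray
          12→8: 8 is gray → back edge
Back edge closes the cycle 8 → 10 → 11 → 6 → 12 → 8; its vertices are {6, 8, 10, 11, 12}.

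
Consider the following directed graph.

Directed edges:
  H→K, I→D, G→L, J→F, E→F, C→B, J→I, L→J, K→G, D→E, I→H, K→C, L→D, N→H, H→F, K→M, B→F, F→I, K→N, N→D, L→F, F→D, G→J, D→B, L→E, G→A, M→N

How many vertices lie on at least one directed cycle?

A vertex is on a directed cycle iff it belongs to a strongly connected component of size ≥ 2 (or has a self-loop).
The vertices on cycles are {B, C, D, E, F, G, H, I, J, K, L, M, N} — 13 in total.

13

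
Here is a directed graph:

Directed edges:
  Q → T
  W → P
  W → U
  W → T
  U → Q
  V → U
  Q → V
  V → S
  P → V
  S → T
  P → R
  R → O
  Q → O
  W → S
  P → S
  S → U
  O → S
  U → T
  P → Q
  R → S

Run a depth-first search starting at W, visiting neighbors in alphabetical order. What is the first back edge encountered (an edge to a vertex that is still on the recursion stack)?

DFS from W (visiting neighbors in alphabetical order); mark gray on enter, black on exit:
W gray
  P gray
    Q gray
      O gray
        S gray
          T gray
          T black
          U gray
            U→Q: Q is gray → back edge
First back edge: U → Q.

U->Q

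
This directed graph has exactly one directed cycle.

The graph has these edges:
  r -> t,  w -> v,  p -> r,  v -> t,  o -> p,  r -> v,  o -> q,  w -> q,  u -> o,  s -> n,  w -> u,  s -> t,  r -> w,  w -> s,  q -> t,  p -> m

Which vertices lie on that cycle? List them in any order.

o, p, r, u, w

DFS with gray/black marking from r:
r gray
  t gray
  t black
  v gray
    v→t: t black — skip
  v black
  w gray
    w→v: v black — skip
    s gray
      s→t: t black — skip
      n gray
      n black
    s black
    q gray
      q→t: t black — skip
    q black
    u gray
      o gray
        o→q: q black — skip
        p gray
          p→r: r is gray → back edge
Back edge closes the cycle r → w → u → o → p → r; its vertices are {o, p, r, u, w}.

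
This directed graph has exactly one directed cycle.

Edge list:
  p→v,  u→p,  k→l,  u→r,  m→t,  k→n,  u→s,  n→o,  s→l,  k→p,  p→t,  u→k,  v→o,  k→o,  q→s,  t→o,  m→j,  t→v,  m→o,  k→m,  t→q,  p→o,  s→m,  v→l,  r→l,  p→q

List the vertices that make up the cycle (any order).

m, q, s, t

DFS with gray/black marking from q:
q gray
  s gray
    m gray
      t gray
        t→q: q is gray → back edge
Back edge closes the cycle q → s → m → t → q; its vertices are {m, q, s, t}.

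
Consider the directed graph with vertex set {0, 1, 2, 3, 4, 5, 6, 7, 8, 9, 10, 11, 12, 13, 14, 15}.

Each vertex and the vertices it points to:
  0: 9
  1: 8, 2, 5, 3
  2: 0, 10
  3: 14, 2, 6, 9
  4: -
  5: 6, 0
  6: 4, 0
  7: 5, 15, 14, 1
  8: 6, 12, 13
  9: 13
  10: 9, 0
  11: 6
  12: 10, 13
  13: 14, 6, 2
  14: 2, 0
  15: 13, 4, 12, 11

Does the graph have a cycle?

Yes

DFS with white/gray/black marking, starting from 6:
6 gray
  4 gray
  4 black
  0 gray
    9 gray
      13 gray
        14 gray
          2 gray
            2→0: 0 is gray → back edge
Back edge found, so a cycle exists: 0 → 9 → 13 → 14 → 2 → 0.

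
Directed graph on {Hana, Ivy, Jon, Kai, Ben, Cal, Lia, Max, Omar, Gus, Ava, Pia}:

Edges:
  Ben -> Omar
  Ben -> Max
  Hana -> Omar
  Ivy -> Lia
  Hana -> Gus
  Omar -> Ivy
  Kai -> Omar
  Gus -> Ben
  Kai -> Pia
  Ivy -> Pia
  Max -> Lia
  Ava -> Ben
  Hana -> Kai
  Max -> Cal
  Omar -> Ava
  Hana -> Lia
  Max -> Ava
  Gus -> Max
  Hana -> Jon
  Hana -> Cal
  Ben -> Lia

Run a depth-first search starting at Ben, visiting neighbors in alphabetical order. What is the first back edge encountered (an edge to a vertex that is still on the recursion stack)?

Ava->Ben

DFS from Ben (visiting neighbors in alphabetical order); mark gray on enter, black on exit:
Ben gray
  Lia gray
  Lia black
  Max gray
    Ava gray
      Ava→Ben: Ben is gray → back edge
First back edge: Ava → Ben.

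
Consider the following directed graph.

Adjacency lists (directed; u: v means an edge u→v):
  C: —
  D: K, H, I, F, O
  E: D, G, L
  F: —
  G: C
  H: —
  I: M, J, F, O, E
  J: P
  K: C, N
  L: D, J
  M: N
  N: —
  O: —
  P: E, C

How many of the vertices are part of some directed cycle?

6

A vertex is on a directed cycle iff it belongs to a strongly connected component of size ≥ 2 (or has a self-loop).
The vertices on cycles are {D, E, I, J, L, P} — 6 in total.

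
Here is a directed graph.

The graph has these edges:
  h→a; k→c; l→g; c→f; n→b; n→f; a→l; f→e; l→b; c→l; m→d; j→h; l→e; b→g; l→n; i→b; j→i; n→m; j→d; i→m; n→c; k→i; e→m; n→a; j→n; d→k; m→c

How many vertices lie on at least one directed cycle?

10

A vertex is on a directed cycle iff it belongs to a strongly connected component of size ≥ 2 (or has a self-loop).
The vertices on cycles are {a, c, d, e, f, i, k, l, m, n} — 10 in total.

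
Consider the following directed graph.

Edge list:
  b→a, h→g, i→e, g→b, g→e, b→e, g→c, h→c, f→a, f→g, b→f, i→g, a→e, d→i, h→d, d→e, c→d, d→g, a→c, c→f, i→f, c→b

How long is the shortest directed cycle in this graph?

For each vertex v, BFS finds the shortest path from v back to v.
The shortest such closed walk is c → d → g → c, length 3.

3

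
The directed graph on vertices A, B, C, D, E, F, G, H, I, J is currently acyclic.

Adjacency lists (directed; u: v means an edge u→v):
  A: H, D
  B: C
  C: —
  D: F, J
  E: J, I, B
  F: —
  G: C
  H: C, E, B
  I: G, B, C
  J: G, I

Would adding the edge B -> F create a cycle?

Adding B→F creates a cycle iff F can already reach B.
Explore from F: no path reaches B. The graph stays acyclic.

No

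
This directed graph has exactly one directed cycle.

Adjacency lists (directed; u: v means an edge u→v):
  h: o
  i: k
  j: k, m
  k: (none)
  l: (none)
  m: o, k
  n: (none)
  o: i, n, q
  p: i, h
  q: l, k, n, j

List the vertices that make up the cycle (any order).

j, m, o, q

DFS with gray/black marking from o:
o gray
  i gray
    k gray
    k black
  i black
  n gray
  n black
  q gray
    l gray
    l black
    q→k: k black — skip
    q→n: n black — skip
    j gray
      j→k: k black — skip
      m gray
        m→o: o is gray → back edge
Back edge closes the cycle o → q → j → m → o; its vertices are {j, m, o, q}.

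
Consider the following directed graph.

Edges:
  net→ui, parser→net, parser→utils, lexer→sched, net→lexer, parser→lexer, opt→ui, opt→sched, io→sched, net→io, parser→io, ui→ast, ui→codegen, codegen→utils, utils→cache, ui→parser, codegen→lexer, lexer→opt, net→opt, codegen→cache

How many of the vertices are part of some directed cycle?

A vertex is on a directed cycle iff it belongs to a strongly connected component of size ≥ 2 (or has a self-loop).
The vertices on cycles are {ui, net, opt, lexer, parser, codegen} — 6 in total.

6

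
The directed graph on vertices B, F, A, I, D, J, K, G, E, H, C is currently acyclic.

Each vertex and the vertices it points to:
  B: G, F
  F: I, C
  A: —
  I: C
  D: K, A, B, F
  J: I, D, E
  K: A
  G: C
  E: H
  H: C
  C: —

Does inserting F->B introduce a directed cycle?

Yes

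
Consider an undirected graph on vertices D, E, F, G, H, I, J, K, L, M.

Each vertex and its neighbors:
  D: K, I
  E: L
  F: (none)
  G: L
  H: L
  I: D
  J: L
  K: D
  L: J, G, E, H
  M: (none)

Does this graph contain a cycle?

No

DFS, tracking each vertex's parent; an edge to a visited non-parent vertex closes a cycle.
Start from L:
visit L (parent –)
  visit J (parent L)
    J–L: parent, skip
  visit G (parent L)
    G–L: parent, skip
  visit E (parent L)
    E–L: parent, skip
  visit H (parent L)
    H–L: parent, skip
visit D (parent –)
  visit K (parent D)
    K–D: parent, skip
  visit I (parent D)
    I–D: parent, skip
visit F (parent –)
visit M (parent –)
No non-parent visited neighbor found — the graph is a forest.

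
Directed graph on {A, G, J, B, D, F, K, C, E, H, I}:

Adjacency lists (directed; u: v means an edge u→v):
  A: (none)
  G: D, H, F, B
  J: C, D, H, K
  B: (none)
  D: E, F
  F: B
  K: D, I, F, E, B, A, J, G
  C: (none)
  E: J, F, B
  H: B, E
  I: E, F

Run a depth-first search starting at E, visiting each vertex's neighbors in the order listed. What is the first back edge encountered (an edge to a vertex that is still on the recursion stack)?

DFS from E (visiting each vertex's neighbors in the order listed); mark gray on enter, black on exit:
E gray
  J gray
    C gray
    C black
    D gray
      D→E: E is gray → back edge
First back edge: D → E.

D->E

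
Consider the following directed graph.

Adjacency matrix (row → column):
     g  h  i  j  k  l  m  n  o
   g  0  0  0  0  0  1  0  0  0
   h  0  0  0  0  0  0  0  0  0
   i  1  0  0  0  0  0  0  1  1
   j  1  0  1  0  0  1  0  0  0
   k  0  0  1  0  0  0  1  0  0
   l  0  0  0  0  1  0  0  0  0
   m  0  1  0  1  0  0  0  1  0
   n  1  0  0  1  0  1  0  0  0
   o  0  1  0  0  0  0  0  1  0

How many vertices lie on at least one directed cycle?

8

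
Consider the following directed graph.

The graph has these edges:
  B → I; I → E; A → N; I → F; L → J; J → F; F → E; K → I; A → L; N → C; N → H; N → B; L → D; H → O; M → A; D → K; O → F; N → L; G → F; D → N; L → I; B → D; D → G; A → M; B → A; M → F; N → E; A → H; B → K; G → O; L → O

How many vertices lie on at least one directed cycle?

A vertex is on a directed cycle iff it belongs to a strongly connected component of size ≥ 2 (or has a self-loop).
The vertices on cycles are {A, B, D, L, M, N} — 6 in total.

6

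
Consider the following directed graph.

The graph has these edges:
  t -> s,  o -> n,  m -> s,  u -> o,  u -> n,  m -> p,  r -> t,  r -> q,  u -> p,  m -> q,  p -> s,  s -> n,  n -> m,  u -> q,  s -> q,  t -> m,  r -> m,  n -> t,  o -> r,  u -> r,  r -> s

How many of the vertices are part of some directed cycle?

A vertex is on a directed cycle iff it belongs to a strongly connected component of size ≥ 2 (or has a self-loop).
The vertices on cycles are {m, n, p, s, t} — 5 in total.

5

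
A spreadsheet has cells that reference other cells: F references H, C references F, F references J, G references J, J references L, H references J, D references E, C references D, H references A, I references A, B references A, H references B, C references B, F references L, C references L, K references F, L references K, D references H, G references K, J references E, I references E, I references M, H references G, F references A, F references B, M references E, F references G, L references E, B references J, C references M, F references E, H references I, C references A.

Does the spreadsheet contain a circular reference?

DFS with white/gray/black marking, starting from C:
C gray
  F gray
    L gray
      E gray
      E black
      K gray
        K→F: F is gray → back edge
Back edge found, so a cycle exists: F → L → K → F.

Yes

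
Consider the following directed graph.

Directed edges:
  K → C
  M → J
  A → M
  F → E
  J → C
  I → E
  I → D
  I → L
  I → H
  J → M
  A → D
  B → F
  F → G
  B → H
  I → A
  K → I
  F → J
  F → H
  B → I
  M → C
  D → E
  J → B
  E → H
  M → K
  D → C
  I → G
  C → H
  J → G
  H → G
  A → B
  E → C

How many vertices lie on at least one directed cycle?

7

A vertex is on a directed cycle iff it belongs to a strongly connected component of size ≥ 2 (or has a self-loop).
The vertices on cycles are {A, B, F, I, J, K, M} — 7 in total.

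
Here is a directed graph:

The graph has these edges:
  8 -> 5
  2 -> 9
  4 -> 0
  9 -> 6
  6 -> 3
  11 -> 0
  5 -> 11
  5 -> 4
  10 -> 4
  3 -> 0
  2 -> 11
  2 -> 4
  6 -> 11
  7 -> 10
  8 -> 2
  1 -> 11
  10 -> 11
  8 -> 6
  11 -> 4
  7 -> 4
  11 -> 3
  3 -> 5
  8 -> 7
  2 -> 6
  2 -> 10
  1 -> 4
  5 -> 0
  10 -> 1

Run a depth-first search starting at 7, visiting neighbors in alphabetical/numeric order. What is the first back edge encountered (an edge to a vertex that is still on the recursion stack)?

DFS from 7 (visiting neighbors in alphabetical/numeric order); mark gray on enter, black on exit:
7 gray
  4 gray
    0 gray
    0 black
  4 black
  10 gray
    1 gray
      1→4: 4 black — skip
      11 gray
        11→0: 0 black — skip
        3 gray
          3→0: 0 black — skip
          5 gray
            5→0: 0 black — skip
            5→4: 4 black — skip
            5→11: 11 is gray → back edge
First back edge: 5 → 11.

5→11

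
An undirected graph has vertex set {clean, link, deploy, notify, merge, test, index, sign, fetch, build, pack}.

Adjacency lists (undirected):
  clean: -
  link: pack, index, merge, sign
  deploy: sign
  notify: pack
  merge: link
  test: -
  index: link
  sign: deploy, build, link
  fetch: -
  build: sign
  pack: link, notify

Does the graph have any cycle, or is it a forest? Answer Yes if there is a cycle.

No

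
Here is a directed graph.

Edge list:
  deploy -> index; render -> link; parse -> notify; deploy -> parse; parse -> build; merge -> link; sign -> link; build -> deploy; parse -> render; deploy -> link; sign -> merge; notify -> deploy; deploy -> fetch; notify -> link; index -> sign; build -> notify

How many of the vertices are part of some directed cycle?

A vertex is on a directed cycle iff it belongs to a strongly connected component of size ≥ 2 (or has a self-loop).
The vertices on cycles are {build, parse, deploy, notify} — 4 in total.

4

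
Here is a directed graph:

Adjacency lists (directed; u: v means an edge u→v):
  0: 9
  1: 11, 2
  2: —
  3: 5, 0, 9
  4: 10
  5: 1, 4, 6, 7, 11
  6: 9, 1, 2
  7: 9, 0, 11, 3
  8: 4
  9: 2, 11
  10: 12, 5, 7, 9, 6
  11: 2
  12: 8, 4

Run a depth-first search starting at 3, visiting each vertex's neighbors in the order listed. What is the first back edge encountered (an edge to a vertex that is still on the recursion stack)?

8→4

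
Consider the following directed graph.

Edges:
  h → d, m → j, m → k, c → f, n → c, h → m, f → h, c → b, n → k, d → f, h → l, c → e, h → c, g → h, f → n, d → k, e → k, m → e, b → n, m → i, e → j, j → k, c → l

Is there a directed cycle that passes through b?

b is on a cycle iff b can reach itself via ≥1 edge.
b → n → c → b — yes.

Yes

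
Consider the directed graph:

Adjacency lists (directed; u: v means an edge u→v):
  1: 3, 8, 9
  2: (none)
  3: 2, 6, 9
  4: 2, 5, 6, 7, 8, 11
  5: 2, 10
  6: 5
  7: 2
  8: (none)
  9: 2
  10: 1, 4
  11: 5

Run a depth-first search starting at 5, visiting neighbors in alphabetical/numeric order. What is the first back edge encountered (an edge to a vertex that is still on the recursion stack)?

6->5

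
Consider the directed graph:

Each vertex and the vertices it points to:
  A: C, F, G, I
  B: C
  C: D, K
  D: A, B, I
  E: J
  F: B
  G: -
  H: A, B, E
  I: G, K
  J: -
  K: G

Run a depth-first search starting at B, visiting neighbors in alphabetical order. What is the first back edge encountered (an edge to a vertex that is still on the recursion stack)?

A→C

DFS from B (visiting neighbors in alphabetical order); mark gray on enter, black on exit:
B gray
  C gray
    D gray
      A gray
        A→C: C is gray → back edge
First back edge: A → C.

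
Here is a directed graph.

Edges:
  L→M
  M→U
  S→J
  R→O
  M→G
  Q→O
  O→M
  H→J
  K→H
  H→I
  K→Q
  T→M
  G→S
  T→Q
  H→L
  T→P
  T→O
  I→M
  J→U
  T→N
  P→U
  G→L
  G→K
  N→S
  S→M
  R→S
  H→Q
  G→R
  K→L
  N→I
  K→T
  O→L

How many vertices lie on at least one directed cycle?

12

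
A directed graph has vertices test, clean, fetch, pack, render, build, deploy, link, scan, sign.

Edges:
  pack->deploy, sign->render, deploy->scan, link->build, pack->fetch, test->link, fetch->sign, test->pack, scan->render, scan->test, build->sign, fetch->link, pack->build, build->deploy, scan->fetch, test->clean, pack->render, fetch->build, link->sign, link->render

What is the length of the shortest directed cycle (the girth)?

4

For each vertex v, BFS finds the shortest path from v back to v.
The shortest such closed walk is pack → deploy → scan → test → pack, length 4.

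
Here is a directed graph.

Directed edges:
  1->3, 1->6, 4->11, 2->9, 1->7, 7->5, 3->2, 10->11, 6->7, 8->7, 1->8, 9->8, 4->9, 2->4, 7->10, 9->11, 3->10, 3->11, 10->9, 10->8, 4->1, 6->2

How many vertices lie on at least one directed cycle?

A vertex is on a directed cycle iff it belongs to a strongly connected component of size ≥ 2 (or has a self-loop).
The vertices on cycles are {1, 2, 3, 4, 6, 7, 8, 9, 10} — 9 in total.

9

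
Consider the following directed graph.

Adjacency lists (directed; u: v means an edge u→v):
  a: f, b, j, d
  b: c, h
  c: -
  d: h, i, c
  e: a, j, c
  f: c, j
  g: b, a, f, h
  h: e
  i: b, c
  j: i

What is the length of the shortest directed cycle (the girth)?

For each vertex v, BFS finds the shortest path from v back to v.
The shortest such closed walk is h → e → a → b → h, length 4.

4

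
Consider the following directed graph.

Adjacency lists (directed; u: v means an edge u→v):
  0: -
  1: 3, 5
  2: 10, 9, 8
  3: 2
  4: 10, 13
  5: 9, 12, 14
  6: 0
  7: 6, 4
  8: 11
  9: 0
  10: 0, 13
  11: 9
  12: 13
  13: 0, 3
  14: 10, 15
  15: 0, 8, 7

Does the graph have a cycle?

DFS with white/gray/black marking, starting from 1:
1 gray
  3 gray
    2 gray
      10 gray
        0 gray
        0 black
        13 gray
          13→0: 0 black — skip
          13→3: 3 is gray → back edge
Back edge found, so a cycle exists: 3 → 2 → 10 → 13 → 3.

Yes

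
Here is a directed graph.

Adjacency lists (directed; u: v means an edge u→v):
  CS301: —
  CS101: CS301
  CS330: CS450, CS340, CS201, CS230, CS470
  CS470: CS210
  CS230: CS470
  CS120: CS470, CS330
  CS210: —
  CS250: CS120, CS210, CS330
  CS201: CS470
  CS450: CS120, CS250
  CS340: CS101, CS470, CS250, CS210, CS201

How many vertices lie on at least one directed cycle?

5

A vertex is on a directed cycle iff it belongs to a strongly connected component of size ≥ 2 (or has a self-loop).
The vertices on cycles are {CS120, CS250, CS330, CS340, CS450} — 5 in total.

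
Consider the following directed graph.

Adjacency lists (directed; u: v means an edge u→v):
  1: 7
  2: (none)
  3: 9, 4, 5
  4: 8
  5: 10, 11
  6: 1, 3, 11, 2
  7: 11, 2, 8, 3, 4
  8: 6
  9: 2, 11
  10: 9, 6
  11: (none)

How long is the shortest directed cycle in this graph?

4

For each vertex v, BFS finds the shortest path from v back to v.
The shortest such closed walk is 6 → 1 → 7 → 8 → 6, length 4.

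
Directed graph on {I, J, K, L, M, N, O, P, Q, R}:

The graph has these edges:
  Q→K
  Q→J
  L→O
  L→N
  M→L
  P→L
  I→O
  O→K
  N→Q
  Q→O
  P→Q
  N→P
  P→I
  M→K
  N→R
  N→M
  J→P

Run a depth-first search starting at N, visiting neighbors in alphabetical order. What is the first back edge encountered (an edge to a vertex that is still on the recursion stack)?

L->N

DFS from N (visiting neighbors in alphabetical order); mark gray on enter, black on exit:
N gray
  M gray
    K gray
    K black
    L gray
      L→N: N is gray → back edge
First back edge: L → N.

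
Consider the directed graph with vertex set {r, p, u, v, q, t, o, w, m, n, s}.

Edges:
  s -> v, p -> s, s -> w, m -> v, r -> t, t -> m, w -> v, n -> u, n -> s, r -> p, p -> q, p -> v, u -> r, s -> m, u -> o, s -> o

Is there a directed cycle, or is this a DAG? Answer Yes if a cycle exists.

DFS with white/gray/black marking, starting from w:
w gray
  v gray
  v black
w black
r gray
  t gray
    m gray
      m→v: v black — skip
    m black
  t black
  p gray
    s gray
      s→w: w black — skip
      o gray
      o black
      s→m: m black — skip
      s→v: v black — skip
    s black
    p→v: v black — skip
    q gray
    q black
  p black
r black
u gray
  u→r: r black — skip
  u→o: o black — skip
u black
n gray
  n→s: s black — skip
  n→u: u black — skip
n black
Every edge goes to a white or black vertex — no back edge, so the graph is acyclic.

No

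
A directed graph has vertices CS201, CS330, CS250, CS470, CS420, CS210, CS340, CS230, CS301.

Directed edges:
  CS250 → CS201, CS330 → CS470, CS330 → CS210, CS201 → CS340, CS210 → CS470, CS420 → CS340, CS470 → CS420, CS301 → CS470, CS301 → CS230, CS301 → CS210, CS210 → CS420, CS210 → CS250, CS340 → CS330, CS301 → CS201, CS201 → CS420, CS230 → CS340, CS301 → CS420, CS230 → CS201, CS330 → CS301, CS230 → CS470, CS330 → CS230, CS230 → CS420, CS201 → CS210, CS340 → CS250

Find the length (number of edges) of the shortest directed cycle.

3

For each vertex v, BFS finds the shortest path from v back to v.
The shortest such closed walk is CS330 → CS230 → CS340 → CS330, length 3.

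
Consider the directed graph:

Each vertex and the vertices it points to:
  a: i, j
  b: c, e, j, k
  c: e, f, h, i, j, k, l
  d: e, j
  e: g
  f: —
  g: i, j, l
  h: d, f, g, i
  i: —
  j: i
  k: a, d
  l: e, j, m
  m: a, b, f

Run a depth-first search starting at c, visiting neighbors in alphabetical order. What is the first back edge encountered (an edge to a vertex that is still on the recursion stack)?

l->e

DFS from c (visiting neighbors in alphabetical order); mark gray on enter, black on exit:
c gray
  e gray
    g gray
      i gray
      i black
      j gray
        j→i: i black — skip
      j black
      l gray
        l→e: e is gray → back edge
First back edge: l → e.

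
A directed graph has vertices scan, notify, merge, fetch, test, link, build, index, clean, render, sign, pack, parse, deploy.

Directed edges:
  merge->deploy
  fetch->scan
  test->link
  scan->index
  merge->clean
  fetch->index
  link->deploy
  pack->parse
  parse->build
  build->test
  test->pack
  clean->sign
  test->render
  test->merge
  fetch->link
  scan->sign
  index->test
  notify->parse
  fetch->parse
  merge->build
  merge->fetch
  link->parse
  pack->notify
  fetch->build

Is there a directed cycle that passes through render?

No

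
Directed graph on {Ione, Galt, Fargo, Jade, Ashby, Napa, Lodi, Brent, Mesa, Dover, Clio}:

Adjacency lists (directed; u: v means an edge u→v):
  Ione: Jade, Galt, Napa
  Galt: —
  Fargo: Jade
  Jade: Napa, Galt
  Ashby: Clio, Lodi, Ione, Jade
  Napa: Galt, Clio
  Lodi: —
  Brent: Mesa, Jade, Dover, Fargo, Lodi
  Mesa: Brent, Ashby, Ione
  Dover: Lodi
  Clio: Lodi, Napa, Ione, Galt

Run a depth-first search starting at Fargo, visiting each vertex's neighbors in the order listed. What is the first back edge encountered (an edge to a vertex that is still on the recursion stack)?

DFS from Fargo (visiting each vertex's neighbors in the order listed); mark gray on enter, black on exit:
Fargo gray
  Jade gray
    Napa gray
      Galt gray
      Galt black
      Clio gray
        Lodi gray
        Lodi black
        Clio→Napa: Napa is gray → back edge
First back edge: Clio → Napa.

Clio→Napa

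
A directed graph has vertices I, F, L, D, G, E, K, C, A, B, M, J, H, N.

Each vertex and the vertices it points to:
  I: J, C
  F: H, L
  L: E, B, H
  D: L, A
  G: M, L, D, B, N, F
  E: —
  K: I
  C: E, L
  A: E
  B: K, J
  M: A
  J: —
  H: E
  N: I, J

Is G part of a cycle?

No

G lies on a cycle iff there is a path from G back to itself.
Exploring from G, it never reaches itself; equivalently, its strongly connected component is a singleton.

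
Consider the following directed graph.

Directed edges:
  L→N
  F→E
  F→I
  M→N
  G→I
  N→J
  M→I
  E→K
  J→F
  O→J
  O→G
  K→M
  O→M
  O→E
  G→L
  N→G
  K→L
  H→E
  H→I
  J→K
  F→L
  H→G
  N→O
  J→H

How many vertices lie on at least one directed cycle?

10

A vertex is on a directed cycle iff it belongs to a strongly connected component of size ≥ 2 (or has a self-loop).
The vertices on cycles are {E, F, G, H, J, K, L, M, N, O} — 10 in total.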